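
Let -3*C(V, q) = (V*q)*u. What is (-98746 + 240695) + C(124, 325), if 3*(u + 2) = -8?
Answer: 1841741/9 ≈ 2.0464e+5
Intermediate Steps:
u = -14/3 (u = -2 + (⅓)*(-8) = -2 - 8/3 = -14/3 ≈ -4.6667)
C(V, q) = 14*V*q/9 (C(V, q) = -V*q*(-14)/(3*3) = -(-14)*V*q/9 = 14*V*q/9)
(-98746 + 240695) + C(124, 325) = (-98746 + 240695) + (14/9)*124*325 = 141949 + 564200/9 = 1841741/9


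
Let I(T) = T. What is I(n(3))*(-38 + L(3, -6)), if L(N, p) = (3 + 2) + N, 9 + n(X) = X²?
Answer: 0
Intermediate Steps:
n(X) = -9 + X²
L(N, p) = 5 + N
I(n(3))*(-38 + L(3, -6)) = (-9 + 3²)*(-38 + (5 + 3)) = (-9 + 9)*(-38 + 8) = 0*(-30) = 0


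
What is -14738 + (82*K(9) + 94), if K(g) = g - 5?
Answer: -14316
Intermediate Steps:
K(g) = -5 + g
-14738 + (82*K(9) + 94) = -14738 + (82*(-5 + 9) + 94) = -14738 + (82*4 + 94) = -14738 + (328 + 94) = -14738 + 422 = -14316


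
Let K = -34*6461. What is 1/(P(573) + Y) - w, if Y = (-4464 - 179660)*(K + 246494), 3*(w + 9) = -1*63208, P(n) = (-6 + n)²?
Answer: 104082368939294/4937884191 ≈ 21078.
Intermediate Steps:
K = -219674
w = -63235/3 (w = -9 + (-1*63208)/3 = -9 + (⅓)*(-63208) = -9 - 63208/3 = -63235/3 ≈ -21078.)
Y = -4938205680 (Y = (-4464 - 179660)*(-219674 + 246494) = -184124*26820 = -4938205680)
1/(P(573) + Y) - w = 1/((-6 + 573)² - 4938205680) - 1*(-63235/3) = 1/(567² - 4938205680) + 63235/3 = 1/(321489 - 4938205680) + 63235/3 = 1/(-4937884191) + 63235/3 = -1/4937884191 + 63235/3 = 104082368939294/4937884191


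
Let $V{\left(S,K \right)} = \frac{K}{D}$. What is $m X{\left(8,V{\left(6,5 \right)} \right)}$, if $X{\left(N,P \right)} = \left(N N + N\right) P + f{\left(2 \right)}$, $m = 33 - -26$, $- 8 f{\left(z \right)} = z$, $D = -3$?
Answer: $- \frac{28379}{4} \approx -7094.8$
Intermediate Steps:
$f{\left(z \right)} = - \frac{z}{8}$
$V{\left(S,K \right)} = - \frac{K}{3}$ ($V{\left(S,K \right)} = \frac{K}{-3} = K \left(- \frac{1}{3}\right) = - \frac{K}{3}$)
$m = 59$ ($m = 33 + 26 = 59$)
$X{\left(N,P \right)} = - \frac{1}{4} + P \left(N + N^{2}\right)$ ($X{\left(N,P \right)} = \left(N N + N\right) P - \frac{1}{4} = \left(N^{2} + N\right) P - \frac{1}{4} = \left(N + N^{2}\right) P - \frac{1}{4} = P \left(N + N^{2}\right) - \frac{1}{4} = - \frac{1}{4} + P \left(N + N^{2}\right)$)
$m X{\left(8,V{\left(6,5 \right)} \right)} = 59 \left(- \frac{1}{4} + 8 \left(\left(- \frac{1}{3}\right) 5\right) + \left(- \frac{1}{3}\right) 5 \cdot 8^{2}\right) = 59 \left(- \frac{1}{4} + 8 \left(- \frac{5}{3}\right) - \frac{320}{3}\right) = 59 \left(- \frac{1}{4} - \frac{40}{3} - \frac{320}{3}\right) = 59 \left(- \frac{481}{4}\right) = - \frac{28379}{4}$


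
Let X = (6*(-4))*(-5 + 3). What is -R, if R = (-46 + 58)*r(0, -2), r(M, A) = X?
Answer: -576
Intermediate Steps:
X = 48 (X = -24*(-2) = 48)
r(M, A) = 48
R = 576 (R = (-46 + 58)*48 = 12*48 = 576)
-R = -1*576 = -576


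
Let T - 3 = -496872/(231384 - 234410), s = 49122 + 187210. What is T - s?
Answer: -357317341/1513 ≈ -2.3616e+5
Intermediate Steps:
s = 236332
T = 252975/1513 (T = 3 - 496872/(231384 - 234410) = 3 - 496872/(-3026) = 3 - 496872*(-1/3026) = 3 + 248436/1513 = 252975/1513 ≈ 167.20)
T - s = 252975/1513 - 1*236332 = 252975/1513 - 236332 = -357317341/1513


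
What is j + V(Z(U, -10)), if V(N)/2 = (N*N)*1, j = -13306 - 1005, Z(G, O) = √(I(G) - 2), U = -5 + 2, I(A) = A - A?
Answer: -14315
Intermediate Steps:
I(A) = 0
U = -3
Z(G, O) = I*√2 (Z(G, O) = √(0 - 2) = √(-2) = I*√2)
j = -14311
V(N) = 2*N² (V(N) = 2*((N*N)*1) = 2*(N²*1) = 2*N²)
j + V(Z(U, -10)) = -14311 + 2*(I*√2)² = -14311 + 2*(-2) = -14311 - 4 = -14315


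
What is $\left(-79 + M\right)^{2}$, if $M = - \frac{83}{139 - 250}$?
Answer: $\frac{75446596}{12321} \approx 6123.4$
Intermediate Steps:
$M = \frac{83}{111}$ ($M = - \frac{83}{139 - 250} = - \frac{83}{-111} = \left(-83\right) \left(- \frac{1}{111}\right) = \frac{83}{111} \approx 0.74775$)
$\left(-79 + M\right)^{2} = \left(-79 + \frac{83}{111}\right)^{2} = \left(- \frac{8686}{111}\right)^{2} = \frac{75446596}{12321}$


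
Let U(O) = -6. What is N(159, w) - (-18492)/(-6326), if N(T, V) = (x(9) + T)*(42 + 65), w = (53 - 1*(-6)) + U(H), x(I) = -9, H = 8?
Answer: 50756904/3163 ≈ 16047.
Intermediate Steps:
w = 53 (w = (53 - 1*(-6)) - 6 = (53 + 6) - 6 = 59 - 6 = 53)
N(T, V) = -963 + 107*T (N(T, V) = (-9 + T)*(42 + 65) = (-9 + T)*107 = -963 + 107*T)
N(159, w) - (-18492)/(-6326) = (-963 + 107*159) - (-18492)/(-6326) = (-963 + 17013) - (-18492)*(-1)/6326 = 16050 - 1*9246/3163 = 16050 - 9246/3163 = 50756904/3163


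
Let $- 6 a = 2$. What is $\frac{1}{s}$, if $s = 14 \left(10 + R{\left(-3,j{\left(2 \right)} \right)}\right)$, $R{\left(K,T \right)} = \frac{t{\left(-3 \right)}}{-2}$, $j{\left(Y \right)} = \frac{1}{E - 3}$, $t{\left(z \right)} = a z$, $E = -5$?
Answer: $\frac{1}{133} \approx 0.0075188$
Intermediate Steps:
$a = - \frac{1}{3}$ ($a = \left(- \frac{1}{6}\right) 2 = - \frac{1}{3} \approx -0.33333$)
$t{\left(z \right)} = - \frac{z}{3}$
$j{\left(Y \right)} = - \frac{1}{8}$ ($j{\left(Y \right)} = \frac{1}{-5 - 3} = \frac{1}{-8} = - \frac{1}{8}$)
$R{\left(K,T \right)} = - \frac{1}{2}$ ($R{\left(K,T \right)} = \frac{\left(- \frac{1}{3}\right) \left(-3\right)}{-2} = 1 \left(- \frac{1}{2}\right) = - \frac{1}{2}$)
$s = 133$ ($s = 14 \left(10 - \frac{1}{2}\right) = 14 \cdot \frac{19}{2} = 133$)
$\frac{1}{s} = \frac{1}{133}$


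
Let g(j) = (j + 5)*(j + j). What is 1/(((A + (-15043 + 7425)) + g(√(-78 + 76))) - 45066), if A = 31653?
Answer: -I/(10*√2 + 21035*I) ≈ -4.754e-5 - 3.1962e-8*I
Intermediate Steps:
g(j) = 2*j*(5 + j) (g(j) = (5 + j)*(2*j) = 2*j*(5 + j))
1/(((A + (-15043 + 7425)) + g(√(-78 + 76))) - 45066) = 1/(((31653 + (-15043 + 7425)) + 2*√(-78 + 76)*(5 + √(-78 + 76))) - 45066) = 1/(((31653 - 7618) + 2*√(-2)*(5 + √(-2))) - 45066) = 1/((24035 + 2*(I*√2)*(5 + I*√2)) - 45066) = 1/((24035 + 2*I*√2*(5 + I*√2)) - 45066) = 1/(-21031 + 2*I*√2*(5 + I*√2))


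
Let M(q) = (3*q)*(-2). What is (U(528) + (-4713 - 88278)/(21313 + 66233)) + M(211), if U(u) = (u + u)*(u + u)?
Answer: 32504923343/29182 ≈ 1.1139e+6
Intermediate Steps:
U(u) = 4*u² (U(u) = (2*u)*(2*u) = 4*u²)
M(q) = -6*q
(U(528) + (-4713 - 88278)/(21313 + 66233)) + M(211) = (4*528² + (-4713 - 88278)/(21313 + 66233)) - 6*211 = (4*278784 - 92991/87546) - 1266 = (1115136 - 92991*1/87546) - 1266 = (1115136 - 30997/29182) - 1266 = 32541867755/29182 - 1266 = 32504923343/29182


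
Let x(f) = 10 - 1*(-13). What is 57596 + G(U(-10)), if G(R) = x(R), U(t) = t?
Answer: 57619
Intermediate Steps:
x(f) = 23 (x(f) = 10 + 13 = 23)
G(R) = 23
57596 + G(U(-10)) = 57596 + 23 = 57619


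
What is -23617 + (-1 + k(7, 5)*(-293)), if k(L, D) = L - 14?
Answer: -21567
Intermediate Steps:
k(L, D) = -14 + L
-23617 + (-1 + k(7, 5)*(-293)) = -23617 + (-1 + (-14 + 7)*(-293)) = -23617 + (-1 - 7*(-293)) = -23617 + (-1 + 2051) = -23617 + 2050 = -21567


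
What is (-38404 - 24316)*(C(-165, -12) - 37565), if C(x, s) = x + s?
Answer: 2367178240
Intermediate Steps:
C(x, s) = s + x
(-38404 - 24316)*(C(-165, -12) - 37565) = (-38404 - 24316)*((-12 - 165) - 37565) = -62720*(-177 - 37565) = -62720*(-37742) = 2367178240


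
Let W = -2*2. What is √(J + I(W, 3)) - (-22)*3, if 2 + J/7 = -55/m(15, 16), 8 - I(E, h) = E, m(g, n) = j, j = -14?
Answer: 66 + √102/2 ≈ 71.050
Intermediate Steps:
W = -4
m(g, n) = -14
I(E, h) = 8 - E
J = 27/2 (J = -14 + 7*(-55/(-14)) = -14 + 7*(-55*(-1/14)) = -14 + 7*(55/14) = -14 + 55/2 = 27/2 ≈ 13.500)
√(J + I(W, 3)) - (-22)*3 = √(27/2 + (8 - 1*(-4))) - (-22)*3 = √(27/2 + (8 + 4)) - 1*(-66) = √(27/2 + 12) + 66 = √(51/2) + 66 = √102/2 + 66 = 66 + √102/2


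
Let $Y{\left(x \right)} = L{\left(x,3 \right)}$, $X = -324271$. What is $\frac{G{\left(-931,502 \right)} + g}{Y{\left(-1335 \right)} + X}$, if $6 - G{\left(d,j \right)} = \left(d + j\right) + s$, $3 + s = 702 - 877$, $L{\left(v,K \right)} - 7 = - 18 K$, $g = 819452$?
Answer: $- \frac{273355}{108106} \approx -2.5286$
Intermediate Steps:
$L{\left(v,K \right)} = 7 - 18 K$
$Y{\left(x \right)} = -47$ ($Y{\left(x \right)} = 7 - 54 = -47$)
$s = -178$ ($s = -3 + \left(702 - 877\right) = -3 - 175 = -178$)
$G{\left(d,j \right)} = 184 - d - j$ ($G{\left(d,j \right)} = 6 - \left(\left(d + j\right) - 178\right) = 6 - \left(-178 + d + j\right) = 184 - d - j$)
$\frac{G{\left(-931,502 \right)} + g}{Y{\left(-1335 \right)} + X} = \frac{\left(184 - -931 - 502\right) + 819452}{-47 - 324271} = \frac{\left(184 + 931 - 502\right) + 819452}{-324318} = \left(613 + 819452\right) \left(- \frac{1}{324318}\right) = 820065 \left(- \frac{1}{324318}\right) = - \frac{273355}{108106}$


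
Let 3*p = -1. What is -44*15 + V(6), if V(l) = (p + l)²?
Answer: -5651/9 ≈ -627.89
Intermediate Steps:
p = -⅓ (p = (⅓)*(-1) = -⅓ ≈ -0.33333)
V(l) = (-⅓ + l)²
-44*15 + V(6) = -44*15 + (-1 + 3*6)²/9 = -660 + (-1 + 18)²/9 = -660 + (⅑)*17² = -660 + (⅑)*289 = -660 + 289/9 = -5651/9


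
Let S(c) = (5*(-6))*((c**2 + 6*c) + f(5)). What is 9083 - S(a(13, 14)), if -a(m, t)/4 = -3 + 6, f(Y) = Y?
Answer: 11393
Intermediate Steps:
a(m, t) = -12 (a(m, t) = -4*(-3 + 6) = -4*3 = -12)
S(c) = -150 - 180*c - 30*c**2 (S(c) = (5*(-6))*((c**2 + 6*c) + 5) = -30*(5 + c**2 + 6*c) = -150 - 180*c - 30*c**2)
9083 - S(a(13, 14)) = 9083 - (-150 - 180*(-12) - 30*(-12)**2) = 9083 - (-150 + 2160 - 30*144) = 9083 - (-150 + 2160 - 4320) = 9083 - 1*(-2310) = 9083 + 2310 = 11393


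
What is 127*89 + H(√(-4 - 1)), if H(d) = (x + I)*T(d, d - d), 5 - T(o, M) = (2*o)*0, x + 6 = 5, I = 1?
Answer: 11303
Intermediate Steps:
x = -1 (x = -6 + 5 = -1)
T(o, M) = 5 (T(o, M) = 5 - 2*o*0 = 5 - 1*0 = 5 + 0 = 5)
H(d) = 0 (H(d) = (-1 + 1)*5 = 0*5 = 0)
127*89 + H(√(-4 - 1)) = 127*89 + 0 = 11303 + 0 = 11303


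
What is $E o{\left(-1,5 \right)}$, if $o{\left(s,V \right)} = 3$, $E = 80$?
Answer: $240$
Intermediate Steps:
$E o{\left(-1,5 \right)} = 80 \cdot 3 = 240$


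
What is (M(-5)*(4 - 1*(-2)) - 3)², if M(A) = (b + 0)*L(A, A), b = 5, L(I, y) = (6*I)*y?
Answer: 20223009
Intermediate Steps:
L(I, y) = 6*I*y
M(A) = 30*A² (M(A) = (5 + 0)*(6*A*A) = 5*(6*A²) = 30*A²)
(M(-5)*(4 - 1*(-2)) - 3)² = ((30*(-5)²)*(4 - 1*(-2)) - 3)² = ((30*25)*(4 + 2) - 3)² = (750*6 - 3)² = (4500 - 3)² = 4497² = 20223009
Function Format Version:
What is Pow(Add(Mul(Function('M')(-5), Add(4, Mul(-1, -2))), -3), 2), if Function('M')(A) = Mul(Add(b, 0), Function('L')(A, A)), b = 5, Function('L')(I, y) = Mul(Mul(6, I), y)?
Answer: 20223009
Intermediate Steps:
Function('L')(I, y) = Mul(6, I, y)
Function('M')(A) = Mul(30, Pow(A, 2)) (Function('M')(A) = Mul(Add(5, 0), Mul(6, A, A)) = Mul(5, Mul(6, Pow(A, 2))) = Mul(30, Pow(A, 2)))
Pow(Add(Mul(Function('M')(-5), Add(4, Mul(-1, -2))), -3), 2) = Pow(Add(Mul(Mul(30, Pow(-5, 2)), Add(4, Mul(-1, -2))), -3), 2) = Pow(Add(Mul(Mul(30, 25), Add(4, 2)), -3), 2) = Pow(Add(Mul(750, 6), -3), 2) = Pow(Add(4500, -3), 2) = Pow(4497, 2) = 20223009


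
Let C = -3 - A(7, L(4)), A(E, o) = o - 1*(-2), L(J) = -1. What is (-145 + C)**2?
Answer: 22201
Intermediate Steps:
A(E, o) = 2 + o (A(E, o) = o + 2 = 2 + o)
C = -4 (C = -3 - (2 - 1) = -3 - 1*1 = -3 - 1 = -4)
(-145 + C)**2 = (-145 - 4)**2 = (-149)**2 = 22201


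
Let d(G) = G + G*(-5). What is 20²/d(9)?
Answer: -100/9 ≈ -11.111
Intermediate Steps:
d(G) = -4*G (d(G) = G - 5*G = -4*G)
20²/d(9) = 20²/((-4*9)) = 400/(-36) = 400*(-1/36) = -100/9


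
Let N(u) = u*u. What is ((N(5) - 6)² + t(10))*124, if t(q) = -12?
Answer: 43276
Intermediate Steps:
N(u) = u²
((N(5) - 6)² + t(10))*124 = ((5² - 6)² - 12)*124 = ((25 - 6)² - 12)*124 = (19² - 12)*124 = (361 - 12)*124 = 349*124 = 43276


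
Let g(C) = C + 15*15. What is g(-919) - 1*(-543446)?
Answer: 542752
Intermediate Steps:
g(C) = 225 + C (g(C) = C + 225 = 225 + C)
g(-919) - 1*(-543446) = (225 - 919) - 1*(-543446) = -694 + 543446 = 542752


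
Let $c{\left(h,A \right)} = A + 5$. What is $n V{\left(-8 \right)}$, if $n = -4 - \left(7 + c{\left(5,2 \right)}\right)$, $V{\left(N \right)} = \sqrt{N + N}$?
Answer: $- 72 i \approx - 72.0 i$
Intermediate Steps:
$V{\left(N \right)} = \sqrt{2} \sqrt{N}$ ($V{\left(N \right)} = \sqrt{2 N} = \sqrt{2} \sqrt{N}$)
$c{\left(h,A \right)} = 5 + A$
$n = -18$ ($n = -4 - 14 = -18$)
$n V{\left(-8 \right)} = - 18 \sqrt{2} \sqrt{-8} = - 18 \sqrt{2} \cdot 2 i \sqrt{2} = - 18 \cdot 4 i = - 72 i$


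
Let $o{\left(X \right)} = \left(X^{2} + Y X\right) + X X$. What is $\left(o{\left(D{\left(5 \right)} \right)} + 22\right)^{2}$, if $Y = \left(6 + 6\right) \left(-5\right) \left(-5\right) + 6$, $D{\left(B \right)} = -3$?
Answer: $770884$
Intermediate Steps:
$Y = 306$ ($Y = 12 \left(-5\right) \left(-5\right) + 6 = \left(-60\right) \left(-5\right) + 6 = 300 + 6 = 306$)
$o{\left(X \right)} = 2 X^{2} + 306 X$ ($o{\left(X \right)} = \left(X^{2} + 306 X\right) + X X = \left(X^{2} + 306 X\right) + X^{2} = 2 X^{2} + 306 X$)
$\left(o{\left(D{\left(5 \right)} \right)} + 22\right)^{2} = \left(2 \left(-3\right) \left(153 - 3\right) + 22\right)^{2} = \left(2 \left(-3\right) 150 + 22\right)^{2} = \left(-900 + 22\right)^{2} = \left(-878\right)^{2} = 770884$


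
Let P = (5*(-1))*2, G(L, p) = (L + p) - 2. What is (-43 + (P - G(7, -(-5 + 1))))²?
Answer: 3844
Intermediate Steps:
G(L, p) = -2 + L + p
P = -10 (P = -5*2 = -10)
(-43 + (P - G(7, -(-5 + 1))))² = (-43 + (-10 - (-2 + 7 - (-5 + 1))))² = (-43 + (-10 - (-2 + 7 - 1*(-4))))² = (-43 + (-10 - (-2 + 7 + 4)))² = (-43 + (-10 - 1*9))² = (-43 + (-10 - 9))² = (-43 - 19)² = (-62)² = 3844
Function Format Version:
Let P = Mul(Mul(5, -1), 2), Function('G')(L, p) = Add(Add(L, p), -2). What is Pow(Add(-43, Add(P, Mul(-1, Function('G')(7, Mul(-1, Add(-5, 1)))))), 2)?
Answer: 3844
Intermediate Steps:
Function('G')(L, p) = Add(-2, L, p)
P = -10 (P = Mul(-5, 2) = -10)
Pow(Add(-43, Add(P, Mul(-1, Function('G')(7, Mul(-1, Add(-5, 1)))))), 2) = Pow(Add(-43, Add(-10, Mul(-1, Add(-2, 7, Mul(-1, Add(-5, 1)))))), 2) = Pow(Add(-43, Add(-10, Mul(-1, Add(-2, 7, Mul(-1, -4))))), 2) = Pow(Add(-43, Add(-10, Mul(-1, Add(-2, 7, 4)))), 2) = Pow(Add(-43, Add(-10, Mul(-1, 9))), 2) = Pow(Add(-43, Add(-10, -9)), 2) = Pow(Add(-43, -19), 2) = Pow(-62, 2) = 3844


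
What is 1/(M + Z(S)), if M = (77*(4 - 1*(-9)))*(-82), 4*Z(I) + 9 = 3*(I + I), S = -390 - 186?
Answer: -4/331793 ≈ -1.2056e-5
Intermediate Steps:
S = -576
Z(I) = -9/4 + 3*I/2 (Z(I) = -9/4 + (3*(I + I))/4 = -9/4 + (3*(2*I))/4 = -9/4 + (6*I)/4 = -9/4 + 3*I/2)
M = -82082 (M = (77*(4 + 9))*(-82) = (77*13)*(-82) = 1001*(-82) = -82082)
1/(M + Z(S)) = 1/(-82082 + (-9/4 + (3/2)*(-576))) = 1/(-82082 + (-9/4 - 864)) = 1/(-82082 - 3465/4) = 1/(-331793/4) = -4/331793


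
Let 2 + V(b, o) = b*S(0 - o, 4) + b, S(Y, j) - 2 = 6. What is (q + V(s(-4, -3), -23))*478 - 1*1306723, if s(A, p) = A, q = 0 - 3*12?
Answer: -1342095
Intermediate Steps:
q = -36 (q = 0 - 36 = -36)
S(Y, j) = 8 (S(Y, j) = 2 + 6 = 8)
V(b, o) = -2 + 9*b (V(b, o) = -2 + (b*8 + b) = -2 + (8*b + b) = -2 + 9*b)
(q + V(s(-4, -3), -23))*478 - 1*1306723 = (-36 + (-2 + 9*(-4)))*478 - 1*1306723 = (-36 + (-2 - 36))*478 - 1306723 = (-36 - 38)*478 - 1306723 = -74*478 - 1306723 = -35372 - 1306723 = -1342095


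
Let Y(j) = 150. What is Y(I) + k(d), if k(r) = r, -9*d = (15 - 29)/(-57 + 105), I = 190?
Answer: 32407/216 ≈ 150.03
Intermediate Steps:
d = 7/216 (d = -(15 - 29)/(9*(-57 + 105)) = -(-14)/(9*48) = -⅑*(-7/24) = 7/216 ≈ 0.032407)
Y(I) + k(d) = 150 + 7/216 = 32407/216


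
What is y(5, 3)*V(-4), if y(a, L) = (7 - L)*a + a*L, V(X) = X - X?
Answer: 0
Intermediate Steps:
V(X) = 0
y(a, L) = L*a + a*(7 - L) (y(a, L) = a*(7 - L) + L*a = L*a + a*(7 - L))
y(5, 3)*V(-4) = (7*5)*0 = 35*0 = 0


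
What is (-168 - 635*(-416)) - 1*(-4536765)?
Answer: 4800757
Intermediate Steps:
(-168 - 635*(-416)) - 1*(-4536765) = (-168 + 264160) + 4536765 = 263992 + 4536765 = 4800757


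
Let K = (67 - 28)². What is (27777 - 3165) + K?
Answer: 26133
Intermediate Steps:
K = 1521 (K = 39² = 1521)
(27777 - 3165) + K = (27777 - 3165) + 1521 = 24612 + 1521 = 26133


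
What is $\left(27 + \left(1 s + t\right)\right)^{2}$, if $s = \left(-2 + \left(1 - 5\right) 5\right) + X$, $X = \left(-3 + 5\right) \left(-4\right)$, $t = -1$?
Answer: $16$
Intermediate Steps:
$X = -8$ ($X = 2 \left(-4\right) = -8$)
$s = -30$ ($s = \left(-2 + \left(1 - 5\right) 5\right) - 8 = \left(-2 - 20\right) - 8 = -22 - 8 = -30$)
$\left(27 + \left(1 s + t\right)\right)^{2} = \left(27 + \left(1 \left(-30\right) - 1\right)\right)^{2} = \left(27 - 31\right)^{2} = \left(-4\right)^{2} = 16$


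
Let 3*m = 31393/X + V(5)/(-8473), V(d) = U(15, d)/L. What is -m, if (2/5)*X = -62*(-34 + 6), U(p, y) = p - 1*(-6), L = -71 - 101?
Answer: -2859429253/1185923445 ≈ -2.4111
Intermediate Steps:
L = -172
U(p, y) = 6 + p (U(p, y) = p + 6 = 6 + p)
V(d) = -21/172 (V(d) = (6 + 15)/(-172) = 21*(-1/172) = -21/172)
X = 4340 (X = 5*(-62*(-34 + 6))/2 = 5*(-62*(-28))/2 = (5/2)*1736 = 4340)
m = 2859429253/1185923445 (m = (31393/4340 - 21/172/(-8473))/3 = (31393*(1/4340) - 21/172*(-1/8473))/3 = (31393/4340 + 21/1457356)/3 = (⅓)*(2859429253/395307815) = 2859429253/1185923445 ≈ 2.4111)
-m = -1*2859429253/1185923445 = -2859429253/1185923445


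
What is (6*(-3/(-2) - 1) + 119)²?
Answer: 14884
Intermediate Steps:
(6*(-3/(-2) - 1) + 119)² = (6*(-3*(-½) - 1) + 119)² = (6*(3/2 - 1) + 119)² = (6*(½) + 119)² = (3 + 119)² = 122² = 14884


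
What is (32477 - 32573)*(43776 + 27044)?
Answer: -6798720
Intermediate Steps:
(32477 - 32573)*(43776 + 27044) = -96*70820 = -6798720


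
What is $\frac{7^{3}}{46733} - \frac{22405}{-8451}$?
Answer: $\frac{1049951558}{394940583} \approx 2.6585$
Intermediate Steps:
$\frac{7^{3}}{46733} - \frac{22405}{-8451} = 343 \cdot \frac{1}{46733} - - \frac{22405}{8451} = \frac{343}{46733} + \frac{22405}{8451} = \frac{1049951558}{394940583}$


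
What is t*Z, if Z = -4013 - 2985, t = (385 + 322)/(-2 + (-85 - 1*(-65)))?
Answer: 2473793/11 ≈ 2.2489e+5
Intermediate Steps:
t = -707/22 (t = 707/(-2 + (-85 + 65)) = 707/(-2 - 20) = 707/(-22) = 707*(-1/22) = -707/22 ≈ -32.136)
Z = -6998
t*Z = -707/22*(-6998) = 2473793/11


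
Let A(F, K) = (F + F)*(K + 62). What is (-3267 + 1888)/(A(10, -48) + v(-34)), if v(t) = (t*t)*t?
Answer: 1379/39024 ≈ 0.035337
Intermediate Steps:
A(F, K) = 2*F*(62 + K) (A(F, K) = (2*F)*(62 + K) = 2*F*(62 + K))
v(t) = t**3 (v(t) = t**2*t = t**3)
(-3267 + 1888)/(A(10, -48) + v(-34)) = (-3267 + 1888)/(2*10*(62 - 48) + (-34)**3) = -1379/(2*10*14 - 39304) = -1379/(280 - 39304) = -1379/(-39024) = -1379*(-1/39024) = 1379/39024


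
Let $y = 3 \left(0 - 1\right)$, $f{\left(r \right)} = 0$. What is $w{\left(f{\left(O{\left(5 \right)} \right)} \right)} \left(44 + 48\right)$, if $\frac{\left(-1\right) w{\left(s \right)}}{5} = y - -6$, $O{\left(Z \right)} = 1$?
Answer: $-1380$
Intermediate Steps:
$y = -3$ ($y = 3 \left(0 - 1\right) = 3 \left(-1\right) = -3$)
$w{\left(s \right)} = -15$ ($w{\left(s \right)} = - 5 \left(-3 - -6\right) = - 5 \left(-3 + 6\right) = \left(-5\right) 3 = -15$)
$w{\left(f{\left(O{\left(5 \right)} \right)} \right)} \left(44 + 48\right) = - 15 \left(44 + 48\right) = \left(-15\right) 92 = -1380$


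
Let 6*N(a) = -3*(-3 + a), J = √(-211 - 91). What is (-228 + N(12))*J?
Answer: -465*I*√302/2 ≈ -4040.4*I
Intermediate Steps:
J = I*√302 (J = √(-302) = I*√302 ≈ 17.378*I)
N(a) = 3/2 - a/2 (N(a) = (-3*(-3 + a))/6 = (9 - 3*a)/6 = 3/2 - a/2)
(-228 + N(12))*J = (-228 + (3/2 - ½*12))*(I*√302) = (-228 + (3/2 - 6))*(I*√302) = (-228 - 9/2)*(I*√302) = -465*I*√302/2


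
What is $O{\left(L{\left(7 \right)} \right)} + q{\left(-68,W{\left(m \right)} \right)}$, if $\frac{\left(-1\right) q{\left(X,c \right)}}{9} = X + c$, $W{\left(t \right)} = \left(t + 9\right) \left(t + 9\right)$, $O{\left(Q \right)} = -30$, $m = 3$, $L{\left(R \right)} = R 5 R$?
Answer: $-714$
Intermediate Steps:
$L{\left(R \right)} = 5 R^{2}$ ($L{\left(R \right)} = 5 R R = 5 R^{2}$)
$W{\left(t \right)} = \left(9 + t\right)^{2}$ ($W{\left(t \right)} = \left(9 + t\right) \left(9 + t\right) = \left(9 + t\right)^{2}$)
$q{\left(X,c \right)} = - 9 X - 9 c$ ($q{\left(X,c \right)} = - 9 \left(X + c\right) = - 9 X - 9 c$)
$O{\left(L{\left(7 \right)} \right)} + q{\left(-68,W{\left(m \right)} \right)} = -30 - \left(-612 + 9 \left(9 + 3\right)^{2}\right) = -30 + \left(612 - 9 \cdot 12^{2}\right) = -30 + \left(612 - 1296\right) = -30 - 684 = -714$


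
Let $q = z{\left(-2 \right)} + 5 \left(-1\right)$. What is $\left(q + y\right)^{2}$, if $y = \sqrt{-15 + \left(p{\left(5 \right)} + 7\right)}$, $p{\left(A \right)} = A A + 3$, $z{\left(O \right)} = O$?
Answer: $69 - 28 \sqrt{5} \approx 6.3901$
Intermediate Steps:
$p{\left(A \right)} = 3 + A^{2}$ ($p{\left(A \right)} = A^{2} + 3 = 3 + A^{2}$)
$q = -7$ ($q = -2 + 5 \left(-1\right) = -2 - 5 = -7$)
$y = 2 \sqrt{5}$ ($y = \sqrt{-15 + \left(\left(3 + 5^{2}\right) + 7\right)} = \sqrt{-15 + \left(\left(3 + 25\right) + 7\right)} = \sqrt{-15 + \left(28 + 7\right)} = \sqrt{-15 + 35} = \sqrt{20} = 2 \sqrt{5} \approx 4.4721$)
$\left(q + y\right)^{2} = \left(-7 + 2 \sqrt{5}\right)^{2}$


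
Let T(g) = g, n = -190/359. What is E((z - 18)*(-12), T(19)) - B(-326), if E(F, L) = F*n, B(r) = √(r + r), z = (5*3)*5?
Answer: 129960/359 - 2*I*√163 ≈ 362.01 - 25.534*I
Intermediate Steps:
n = -190/359 (n = -190*1/359 = -190/359 ≈ -0.52925)
z = 75 (z = 15*5 = 75)
B(r) = √2*√r (B(r) = √(2*r) = √2*√r)
E(F, L) = -190*F/359 (E(F, L) = F*(-190/359) = -190*F/359)
E((z - 18)*(-12), T(19)) - B(-326) = -190*(75 - 18)*(-12)/359 - √2*√(-326) = -10830*(-12)/359 - √2*I*√326 = -190/359*(-684) - 2*I*√163 = 129960/359 - 2*I*√163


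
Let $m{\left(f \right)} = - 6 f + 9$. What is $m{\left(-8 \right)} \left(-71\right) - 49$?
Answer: $-4096$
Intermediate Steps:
$m{\left(f \right)} = 9 - 6 f$
$m{\left(-8 \right)} \left(-71\right) - 49 = \left(9 - -48\right) \left(-71\right) - 49 = \left(9 + 48\right) \left(-71\right) - 49 = 57 \left(-71\right) - 49 = -4047 - 49 = -4096$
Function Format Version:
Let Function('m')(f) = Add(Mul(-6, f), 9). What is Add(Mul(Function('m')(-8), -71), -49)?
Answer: -4096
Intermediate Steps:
Function('m')(f) = Add(9, Mul(-6, f))
Add(Mul(Function('m')(-8), -71), -49) = Add(Mul(Add(9, Mul(-6, -8)), -71), -49) = Add(Mul(Add(9, 48), -71), -49) = Add(Mul(57, -71), -49) = Add(-4047, -49) = -4096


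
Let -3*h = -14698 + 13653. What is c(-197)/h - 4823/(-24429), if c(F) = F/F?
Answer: 5113322/25528305 ≈ 0.20030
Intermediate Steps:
h = 1045/3 (h = -(-14698 + 13653)/3 = -1/3*(-1045) = 1045/3 ≈ 348.33)
c(F) = 1
c(-197)/h - 4823/(-24429) = 1/(1045/3) - 4823/(-24429) = 1*(3/1045) - 4823*(-1/24429) = 3/1045 + 4823/24429 = 5113322/25528305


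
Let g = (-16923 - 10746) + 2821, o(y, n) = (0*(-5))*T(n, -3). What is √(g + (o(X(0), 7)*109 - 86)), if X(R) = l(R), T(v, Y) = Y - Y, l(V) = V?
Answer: I*√24934 ≈ 157.91*I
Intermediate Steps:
T(v, Y) = 0
X(R) = R
o(y, n) = 0 (o(y, n) = (0*(-5))*0 = 0*0 = 0)
g = -24848 (g = -27669 + 2821 = -24848)
√(g + (o(X(0), 7)*109 - 86)) = √(-24848 + (0*109 - 86)) = √(-24848 + (0 - 86)) = √(-24848 - 86) = √(-24934) = I*√24934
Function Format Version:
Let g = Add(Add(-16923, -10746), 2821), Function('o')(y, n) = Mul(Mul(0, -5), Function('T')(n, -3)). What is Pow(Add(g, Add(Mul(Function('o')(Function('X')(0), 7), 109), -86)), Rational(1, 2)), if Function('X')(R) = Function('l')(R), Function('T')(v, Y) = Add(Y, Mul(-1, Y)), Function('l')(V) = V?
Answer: Mul(I, Pow(24934, Rational(1, 2))) ≈ Mul(157.91, I)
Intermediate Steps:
Function('T')(v, Y) = 0
Function('X')(R) = R
Function('o')(y, n) = 0 (Function('o')(y, n) = Mul(Mul(0, -5), 0) = Mul(0, 0) = 0)
g = -24848 (g = Add(-27669, 2821) = -24848)
Pow(Add(g, Add(Mul(Function('o')(Function('X')(0), 7), 109), -86)), Rational(1, 2)) = Pow(Add(-24848, Add(Mul(0, 109), -86)), Rational(1, 2)) = Pow(Add(-24848, Add(0, -86)), Rational(1, 2)) = Pow(Add(-24848, -86), Rational(1, 2)) = Pow(-24934, Rational(1, 2)) = Mul(I, Pow(24934, Rational(1, 2)))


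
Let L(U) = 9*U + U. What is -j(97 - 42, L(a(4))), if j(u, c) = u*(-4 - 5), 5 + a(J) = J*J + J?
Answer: 495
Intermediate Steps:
a(J) = -5 + J + J² (a(J) = -5 + (J*J + J) = -5 + (J² + J) = -5 + (J + J²) = -5 + J + J²)
L(U) = 10*U
j(u, c) = -9*u (j(u, c) = u*(-9) = -9*u)
-j(97 - 42, L(a(4))) = -(-9)*(97 - 42) = -(-9)*55 = -1*(-495) = 495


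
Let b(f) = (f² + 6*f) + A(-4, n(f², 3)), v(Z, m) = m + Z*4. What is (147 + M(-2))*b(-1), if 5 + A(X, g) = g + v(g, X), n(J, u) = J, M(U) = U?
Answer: -1305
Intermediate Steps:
v(Z, m) = m + 4*Z
A(X, g) = -5 + X + 5*g (A(X, g) = -5 + (g + (X + 4*g)) = -5 + (X + 5*g) = -5 + X + 5*g)
b(f) = -9 + 6*f + 6*f² (b(f) = (f² + 6*f) + (-5 - 4 + 5*f²) = (f² + 6*f) + (-9 + 5*f²) = -9 + 6*f + 6*f²)
(147 + M(-2))*b(-1) = (147 - 2)*(-9 + 6*(-1) + 6*(-1)²) = 145*(-9 - 6 + 6*1) = 145*(-9 - 6 + 6) = 145*(-9) = -1305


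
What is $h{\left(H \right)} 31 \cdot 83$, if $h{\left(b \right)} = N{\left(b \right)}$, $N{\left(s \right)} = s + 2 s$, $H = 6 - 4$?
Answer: $15438$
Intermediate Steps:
$H = 2$
$N{\left(s \right)} = 3 s$
$h{\left(b \right)} = 3 b$
$h{\left(H \right)} 31 \cdot 83 = 3 \cdot 2 \cdot 31 \cdot 83 = 6 \cdot 31 \cdot 83 = 186 \cdot 83 = 15438$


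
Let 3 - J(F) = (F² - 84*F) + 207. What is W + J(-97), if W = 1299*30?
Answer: 21209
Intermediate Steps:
J(F) = -204 - F² + 84*F (J(F) = 3 - ((F² - 84*F) + 207) = 3 - (207 + F² - 84*F) = 3 + (-207 - F² + 84*F) = -204 - F² + 84*F)
W = 38970
W + J(-97) = 38970 + (-204 - 1*(-97)² + 84*(-97)) = 38970 + (-204 - 1*9409 - 8148) = 38970 + (-204 - 9409 - 8148) = 38970 - 17761 = 21209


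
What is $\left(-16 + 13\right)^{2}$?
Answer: $9$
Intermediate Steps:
$\left(-16 + 13\right)^{2} = \left(-3\right)^{2} = 9$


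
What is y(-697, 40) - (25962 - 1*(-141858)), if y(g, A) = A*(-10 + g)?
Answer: -196100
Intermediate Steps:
y(-697, 40) - (25962 - 1*(-141858)) = 40*(-10 - 697) - (25962 - 1*(-141858)) = 40*(-707) - (25962 + 141858) = -28280 - 1*167820 = -28280 - 167820 = -196100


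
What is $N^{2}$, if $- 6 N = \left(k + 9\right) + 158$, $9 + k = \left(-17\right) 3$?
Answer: $\frac{11449}{36} \approx 318.03$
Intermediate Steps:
$k = -60$ ($k = -9 - 51 = -60$)
$N = - \frac{107}{6}$ ($N = - \frac{\left(-60 + 9\right) + 158}{6} = - \frac{-51 + 158}{6} = \left(- \frac{1}{6}\right) 107 = - \frac{107}{6} \approx -17.833$)
$N^{2} = \left(- \frac{107}{6}\right)^{2} = \frac{11449}{36}$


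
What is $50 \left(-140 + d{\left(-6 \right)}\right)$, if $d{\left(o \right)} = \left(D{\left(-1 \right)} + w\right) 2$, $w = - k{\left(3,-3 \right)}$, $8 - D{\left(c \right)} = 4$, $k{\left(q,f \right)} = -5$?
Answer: $-6100$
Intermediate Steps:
$D{\left(c \right)} = 4$ ($D{\left(c \right)} = 8 - 4 = 4$)
$w = 5$ ($w = \left(-1\right) \left(-5\right) = 5$)
$d{\left(o \right)} = 18$ ($d{\left(o \right)} = \left(4 + 5\right) 2 = 9 \cdot 2 = 18$)
$50 \left(-140 + d{\left(-6 \right)}\right) = 50 \left(-140 + 18\right) = 50 \left(-122\right) = -6100$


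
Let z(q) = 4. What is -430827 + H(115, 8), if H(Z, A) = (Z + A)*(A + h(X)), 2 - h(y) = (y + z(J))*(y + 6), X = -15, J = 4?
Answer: -441774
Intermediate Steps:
h(y) = 2 - (4 + y)*(6 + y) (h(y) = 2 - (y + 4)*(y + 6) = 2 - (4 + y)*(6 + y))
H(Z, A) = (-97 + A)*(A + Z) (H(Z, A) = (Z + A)*(A + (-22 - 1*(-15)² - 10*(-15))) = (A + Z)*(A + (-22 - 1*225 + 150)) = (A + Z)*(A + (-22 - 225 + 150)) = (A + Z)*(A - 97) = (A + Z)*(-97 + A) = (-97 + A)*(A + Z))
-430827 + H(115, 8) = -430827 + (8² - 97*8 - 97*115 + 8*115) = -430827 + (64 - 776 - 11155 + 920) = -430827 - 10947 = -441774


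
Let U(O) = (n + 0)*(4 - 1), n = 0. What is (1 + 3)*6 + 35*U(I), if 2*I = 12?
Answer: 24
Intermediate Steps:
I = 6 (I = (1/2)*12 = 6)
U(O) = 0 (U(O) = (0 + 0)*(4 - 1) = 0*3 = 0)
(1 + 3)*6 + 35*U(I) = (1 + 3)*6 + 35*0 = 4*6 + 0 = 24 + 0 = 24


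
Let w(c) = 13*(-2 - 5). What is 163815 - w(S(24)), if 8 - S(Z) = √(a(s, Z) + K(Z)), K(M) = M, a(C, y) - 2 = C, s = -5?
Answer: 163906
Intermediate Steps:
a(C, y) = 2 + C
S(Z) = 8 - √(-3 + Z) (S(Z) = 8 - √((2 - 5) + Z) = 8 - √(-3 + Z))
w(c) = -91 (w(c) = 13*(-7) = -91)
163815 - w(S(24)) = 163815 - 1*(-91) = 163815 + 91 = 163906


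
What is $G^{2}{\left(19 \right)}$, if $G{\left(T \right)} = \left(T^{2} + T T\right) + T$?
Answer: $549081$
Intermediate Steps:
$G{\left(T \right)} = T + 2 T^{2}$ ($G{\left(T \right)} = \left(T^{2} + T^{2}\right) + T = 2 T^{2} + T = T + 2 T^{2}$)
$G^{2}{\left(19 \right)} = \left(19 \left(1 + 2 \cdot 19\right)\right)^{2} = \left(19 \left(1 + 38\right)\right)^{2} = \left(19 \cdot 39\right)^{2} = 741^{2} = 549081$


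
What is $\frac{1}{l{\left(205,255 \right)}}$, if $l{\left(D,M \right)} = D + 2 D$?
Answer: $\frac{1}{615} \approx 0.001626$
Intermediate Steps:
$l{\left(D,M \right)} = 3 D$
$\frac{1}{l{\left(205,255 \right)}} = \frac{1}{3 \cdot 205} = \frac{1}{615}$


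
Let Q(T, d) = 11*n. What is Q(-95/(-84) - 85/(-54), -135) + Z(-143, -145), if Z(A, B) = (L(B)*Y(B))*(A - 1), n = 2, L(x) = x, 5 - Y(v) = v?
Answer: 3132022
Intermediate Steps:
Y(v) = 5 - v
Z(A, B) = B*(-1 + A)*(5 - B) (Z(A, B) = (B*(5 - B))*(A - 1) = (B*(5 - B))*(-1 + A) = B*(-1 + A)*(5 - B))
Q(T, d) = 22 (Q(T, d) = 11*2 = 22)
Q(-95/(-84) - 85/(-54), -135) + Z(-143, -145) = 22 - 1*(-145)*(-1 - 143)*(-5 - 145) = 22 - 1*(-145)*(-144)*(-150) = 22 + 3132000 = 3132022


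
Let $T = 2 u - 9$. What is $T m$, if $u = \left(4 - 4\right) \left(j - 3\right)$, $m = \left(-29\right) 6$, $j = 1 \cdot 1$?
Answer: $1566$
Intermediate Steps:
$j = 1$
$m = -174$
$u = 0$ ($u = \left(4 - 4\right) \left(1 - 3\right) = 0 \left(-2\right) = 0$)
$T = -9$ ($T = 2 \cdot 0 - 9 = 0 - 9 = -9$)
$T m = \left(-9\right) \left(-174\right) = 1566$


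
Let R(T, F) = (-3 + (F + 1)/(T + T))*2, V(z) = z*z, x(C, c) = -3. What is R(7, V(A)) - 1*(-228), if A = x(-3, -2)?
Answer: 1564/7 ≈ 223.43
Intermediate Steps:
A = -3
V(z) = z²
R(T, F) = -6 + (1 + F)/T (R(T, F) = (-3 + (1 + F)/((2*T)))*2 = (-3 + (1 + F)*(1/(2*T)))*2 = (-3 + (1 + F)/(2*T))*2 = -6 + (1 + F)/T)
R(7, V(A)) - 1*(-228) = (1 + (-3)² - 6*7)/7 - 1*(-228) = (1 + 9 - 42)/7 + 228 = (⅐)*(-32) + 228 = -32/7 + 228 = 1564/7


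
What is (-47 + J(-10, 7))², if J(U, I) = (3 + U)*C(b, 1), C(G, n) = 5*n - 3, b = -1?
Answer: 3721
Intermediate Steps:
C(G, n) = -3 + 5*n
J(U, I) = 6 + 2*U (J(U, I) = (3 + U)*(-3 + 5*1) = (3 + U)*(-3 + 5) = (3 + U)*2 = 6 + 2*U)
(-47 + J(-10, 7))² = (-47 + (6 + 2*(-10)))² = (-47 + (6 - 20))² = (-47 - 14)² = (-61)² = 3721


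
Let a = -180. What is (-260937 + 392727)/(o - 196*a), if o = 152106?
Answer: 21965/31231 ≈ 0.70331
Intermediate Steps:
(-260937 + 392727)/(o - 196*a) = (-260937 + 392727)/(152106 - 196*(-180)) = 131790/(152106 + 35280) = 131790/187386 = 131790*(1/187386) = 21965/31231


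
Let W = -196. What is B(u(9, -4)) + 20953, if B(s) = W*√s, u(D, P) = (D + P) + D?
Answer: 20953 - 196*√14 ≈ 20220.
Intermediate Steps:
u(D, P) = P + 2*D
B(s) = -196*√s
B(u(9, -4)) + 20953 = -196*√(-4 + 2*9) + 20953 = -196*√(-4 + 18) + 20953 = -196*√14 + 20953 = 20953 - 196*√14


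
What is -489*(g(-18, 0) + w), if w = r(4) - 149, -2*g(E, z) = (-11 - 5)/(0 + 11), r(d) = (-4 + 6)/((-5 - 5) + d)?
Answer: 799352/11 ≈ 72668.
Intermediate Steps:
r(d) = 2/(-10 + d)
g(E, z) = 8/11 (g(E, z) = -(-11 - 5)/(2*(0 + 11)) = -(-8)/11 = -1/2*(-16/11) = 8/11)
w = -448/3 (w = 2/(-10 + 4) - 149 = 2/(-6) - 149 = 2*(-1/6) - 149 = -1/3 - 149 = -448/3 ≈ -149.33)
-489*(g(-18, 0) + w) = -489*(8/11 - 448/3) = -489*(-4904/33) = 799352/11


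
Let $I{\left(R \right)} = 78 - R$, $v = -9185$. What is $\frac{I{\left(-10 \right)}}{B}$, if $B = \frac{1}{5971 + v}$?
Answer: $-282832$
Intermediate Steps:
$B = - \frac{1}{3214}$ ($B = \frac{1}{5971 - 9185} = \frac{1}{-3214} = - \frac{1}{3214} \approx -0.00031114$)
$\frac{I{\left(-10 \right)}}{B} = \frac{78 - -10}{- \frac{1}{3214}} = \left(78 + 10\right) \left(-3214\right) = 88 \left(-3214\right) = -282832$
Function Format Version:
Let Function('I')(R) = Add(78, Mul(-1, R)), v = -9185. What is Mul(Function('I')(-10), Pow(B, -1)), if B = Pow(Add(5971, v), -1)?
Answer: -282832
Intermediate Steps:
B = Rational(-1, 3214) (B = Pow(Add(5971, -9185), -1) = Pow(-3214, -1) = Rational(-1, 3214) ≈ -0.00031114)
Mul(Function('I')(-10), Pow(B, -1)) = Mul(Add(78, Mul(-1, -10)), Pow(Rational(-1, 3214), -1)) = Mul(Add(78, 10), -3214) = Mul(88, -3214) = -282832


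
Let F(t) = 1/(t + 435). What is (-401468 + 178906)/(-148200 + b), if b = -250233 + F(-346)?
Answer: 9904009/17730268 ≈ 0.55859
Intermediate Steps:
F(t) = 1/(435 + t)
b = -22270736/89 (b = -250233 + 1/(435 - 346) = -250233 + 1/89 = -22270736/89 ≈ -2.5023e+5)
(-401468 + 178906)/(-148200 + b) = (-401468 + 178906)/(-148200 - 22270736/89) = -222562/(-35460536/89) = -222562*(-89/35460536) = 9904009/17730268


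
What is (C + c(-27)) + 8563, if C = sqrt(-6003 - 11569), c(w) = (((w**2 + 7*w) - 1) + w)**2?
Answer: 270707 + 2*I*sqrt(4393) ≈ 2.7071e+5 + 132.56*I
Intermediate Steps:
c(w) = (-1 + w**2 + 8*w)**2 (c(w) = ((-1 + w**2 + 7*w) + w)**2 = (-1 + w**2 + 8*w)**2)
C = 2*I*sqrt(4393) (C = sqrt(-17572) = 2*I*sqrt(4393) ≈ 132.56*I)
(C + c(-27)) + 8563 = (2*I*sqrt(4393) + (-1 + (-27)**2 + 8*(-27))**2) + 8563 = (2*I*sqrt(4393) + (-1 + 729 - 216)**2) + 8563 = (2*I*sqrt(4393) + 512**2) + 8563 = (2*I*sqrt(4393) + 262144) + 8563 = (262144 + 2*I*sqrt(4393)) + 8563 = 270707 + 2*I*sqrt(4393)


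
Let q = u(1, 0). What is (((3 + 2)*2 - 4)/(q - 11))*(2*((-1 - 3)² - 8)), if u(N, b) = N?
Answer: -48/5 ≈ -9.6000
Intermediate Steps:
q = 1
(((3 + 2)*2 - 4)/(q - 11))*(2*((-1 - 3)² - 8)) = (((3 + 2)*2 - 4)/(1 - 11))*(2*((-1 - 3)² - 8)) = ((5*2 - 4)/(-10))*(2*((-4)² - 8)) = ((10 - 4)*(-⅒))*(2*(16 - 8)) = (6*(-⅒))*(2*8) = -⅗*16 = -48/5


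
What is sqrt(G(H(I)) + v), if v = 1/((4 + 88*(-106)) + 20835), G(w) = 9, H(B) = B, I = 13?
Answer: 20*sqrt(331261)/3837 ≈ 3.0000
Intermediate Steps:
v = 1/11511 (v = 1/((4 - 9328) + 20835) = 1/(-9324 + 20835) = 1/11511 ≈ 8.6873e-5)
sqrt(G(H(I)) + v) = sqrt(9 + 1/11511) = sqrt(103600/11511) = 20*sqrt(331261)/3837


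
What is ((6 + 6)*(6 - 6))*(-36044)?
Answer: 0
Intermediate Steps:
((6 + 6)*(6 - 6))*(-36044) = (12*0)*(-36044) = 0*(-36044) = 0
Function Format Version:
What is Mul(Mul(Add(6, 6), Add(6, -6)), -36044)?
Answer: 0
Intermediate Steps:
Mul(Mul(Add(6, 6), Add(6, -6)), -36044) = Mul(Mul(12, 0), -36044) = Mul(0, -36044) = 0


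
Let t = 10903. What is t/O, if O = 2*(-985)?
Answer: -10903/1970 ≈ -5.5345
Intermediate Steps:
O = -1970
t/O = 10903/(-1970) = 10903*(-1/1970) = -10903/1970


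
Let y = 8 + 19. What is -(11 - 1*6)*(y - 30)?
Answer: 15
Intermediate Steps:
y = 27
-(11 - 1*6)*(y - 30) = -(11 - 1*6)*(27 - 30) = -(11 - 6)*(-3) = -5*(-3) = -1*(-15) = 15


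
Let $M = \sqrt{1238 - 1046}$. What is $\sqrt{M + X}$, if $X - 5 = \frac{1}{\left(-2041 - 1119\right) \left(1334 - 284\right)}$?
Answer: $\frac{\sqrt{137614041705 + 220182480000 \sqrt{3}}}{165900} \approx 4.3424$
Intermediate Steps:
$M = 8 \sqrt{3}$ ($M = \sqrt{1238 - 1046} = \sqrt{192} = 8 \sqrt{3} \approx 13.856$)
$X = \frac{16589999}{3318000}$ ($X = 5 + \frac{1}{\left(-2041 - 1119\right) \left(1334 - 284\right)} = 5 + \frac{1}{\left(-3160\right) 1050} = 5 + \frac{1}{-3318000} = 5 - \frac{1}{3318000} = \frac{16589999}{3318000} \approx 5.0$)
$\sqrt{M + X} = \sqrt{8 \sqrt{3} + \frac{16589999}{3318000}} = \sqrt{\frac{16589999}{3318000} + 8 \sqrt{3}}$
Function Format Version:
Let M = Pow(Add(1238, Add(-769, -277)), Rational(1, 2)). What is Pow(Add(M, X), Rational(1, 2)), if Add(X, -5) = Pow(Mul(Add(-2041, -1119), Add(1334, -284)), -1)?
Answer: Mul(Rational(1, 165900), Pow(Add(137614041705, Mul(220182480000, Pow(3, Rational(1, 2)))), Rational(1, 2))) ≈ 4.3424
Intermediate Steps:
M = Mul(8, Pow(3, Rational(1, 2))) (M = Pow(Add(1238, -1046), Rational(1, 2)) = Pow(192, Rational(1, 2)) = Mul(8, Pow(3, Rational(1, 2))) ≈ 13.856)
X = Rational(16589999, 3318000) (X = Add(5, Pow(Mul(Add(-2041, -1119), Add(1334, -284)), -1)) = Add(5, Pow(Mul(-3160, 1050), -1)) = Add(5, Pow(-3318000, -1)) = Add(5, Rational(-1, 3318000)) = Rational(16589999, 3318000) ≈ 5.0000)
Pow(Add(M, X), Rational(1, 2)) = Pow(Add(Mul(8, Pow(3, Rational(1, 2))), Rational(16589999, 3318000)), Rational(1, 2)) = Pow(Add(Rational(16589999, 3318000), Mul(8, Pow(3, Rational(1, 2)))), Rational(1, 2))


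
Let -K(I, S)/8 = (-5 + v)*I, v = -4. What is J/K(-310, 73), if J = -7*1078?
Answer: 3773/11160 ≈ 0.33808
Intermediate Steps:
K(I, S) = 72*I (K(I, S) = -8*(-5 - 4)*I = -(-72)*I = 72*I)
J = -7546
J/K(-310, 73) = -7546/(72*(-310)) = -7546/(-22320) = -7546*(-1/22320) = 3773/11160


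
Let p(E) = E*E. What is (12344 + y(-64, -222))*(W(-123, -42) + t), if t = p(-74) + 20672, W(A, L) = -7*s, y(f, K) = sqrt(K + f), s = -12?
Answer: 323807808 + 26232*I*sqrt(286) ≈ 3.2381e+8 + 4.4362e+5*I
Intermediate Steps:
p(E) = E**2
W(A, L) = 84 (W(A, L) = -7*(-12) = 84)
t = 26148 (t = (-74)**2 + 20672 = 5476 + 20672 = 26148)
(12344 + y(-64, -222))*(W(-123, -42) + t) = (12344 + sqrt(-222 - 64))*(84 + 26148) = (12344 + sqrt(-286))*26232 = (12344 + I*sqrt(286))*26232 = 323807808 + 26232*I*sqrt(286)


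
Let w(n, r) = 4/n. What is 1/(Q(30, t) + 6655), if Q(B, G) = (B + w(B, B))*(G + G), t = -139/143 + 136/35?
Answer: 25025/170935719 ≈ 0.00014640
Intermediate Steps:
t = 14583/5005 (t = -139*1/143 + 136*(1/35) = -139/143 + 136/35 = 14583/5005 ≈ 2.9137)
Q(B, G) = 2*G*(B + 4/B) (Q(B, G) = (B + 4/B)*(G + G) = (B + 4/B)*(2*G) = 2*G*(B + 4/B))
1/(Q(30, t) + 6655) = 1/(2*(14583/5005)*(4 + 30²)/30 + 6655) = 1/(2*(14583/5005)*(1/30)*(4 + 900) + 6655) = 1/(2*(14583/5005)*(1/30)*904 + 6655) = 1/(4394344/25025 + 6655) = 1/(170935719/25025) = 25025/170935719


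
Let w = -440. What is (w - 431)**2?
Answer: 758641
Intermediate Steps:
(w - 431)**2 = (-440 - 431)**2 = (-871)**2 = 758641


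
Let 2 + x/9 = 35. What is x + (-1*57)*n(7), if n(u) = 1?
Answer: 240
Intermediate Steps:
x = 297 (x = -18 + 9*35 = -18 + 315 = 297)
x + (-1*57)*n(7) = 297 - 1*57*1 = 297 - 57*1 = 297 - 57 = 240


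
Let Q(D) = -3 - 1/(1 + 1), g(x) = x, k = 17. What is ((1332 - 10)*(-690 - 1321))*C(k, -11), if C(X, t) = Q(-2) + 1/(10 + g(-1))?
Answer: 81085531/9 ≈ 9.0095e+6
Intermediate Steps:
Q(D) = -7/2 (Q(D) = -3 - 1/2 = -7/2)
C(X, t) = -61/18 (C(X, t) = -7/2 + 1/(10 - 1) = -7/2 + 1/9 = -61/18)
((1332 - 10)*(-690 - 1321))*C(k, -11) = ((1332 - 10)*(-690 - 1321))*(-61/18) = (1322*(-2011))*(-61/18) = -2658542*(-61/18) = 81085531/9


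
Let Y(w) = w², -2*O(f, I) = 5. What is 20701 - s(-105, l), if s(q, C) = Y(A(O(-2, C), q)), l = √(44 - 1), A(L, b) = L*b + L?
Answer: -46899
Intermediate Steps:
O(f, I) = -5/2 (O(f, I) = -½*5 = -5/2)
A(L, b) = L + L*b
l = √43 ≈ 6.5574
s(q, C) = (-5/2 - 5*q/2)² (s(q, C) = (-5*(1 + q)/2)² = (-5/2 - 5*q/2)²)
20701 - s(-105, l) = 20701 - 25*(1 - 105)²/4 = 20701 - 25*(-104)²/4 = 20701 - 25*10816/4 = 20701 - 1*67600 = 20701 - 67600 = -46899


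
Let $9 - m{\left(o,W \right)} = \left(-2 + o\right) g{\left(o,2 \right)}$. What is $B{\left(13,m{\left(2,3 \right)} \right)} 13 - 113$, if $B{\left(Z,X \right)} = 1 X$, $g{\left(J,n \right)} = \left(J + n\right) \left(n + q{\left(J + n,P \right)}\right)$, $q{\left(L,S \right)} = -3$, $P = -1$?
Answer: $4$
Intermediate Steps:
$g{\left(J,n \right)} = \left(-3 + n\right) \left(J + n\right)$ ($g{\left(J,n \right)} = \left(J + n\right) \left(n - 3\right) = \left(J + n\right) \left(-3 + n\right) = \left(-3 + n\right) \left(J + n\right)$)
$m{\left(o,W \right)} = 9 - \left(-2 + o\right) \left(-2 - o\right)$ ($m{\left(o,W \right)} = 9 - \left(-2 + o\right) \left(2^{2} - 3 o - 6 + o 2\right) = 9 - \left(-2 + o\right) \left(4 - 3 o - 6 + 2 o\right) = 9 - \left(-2 + o\right) \left(-2 - o\right)$)
$B{\left(Z,X \right)} = X$
$B{\left(13,m{\left(2,3 \right)} \right)} 13 - 113 = \left(5 + 2^{2}\right) 13 - 113 = \left(5 + 4\right) 13 - 113 = 9 \cdot 13 - 113 = 117 - 113 = 4$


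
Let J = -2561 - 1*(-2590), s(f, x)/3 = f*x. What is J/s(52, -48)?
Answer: -29/7488 ≈ -0.0038729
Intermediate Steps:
s(f, x) = 3*f*x (s(f, x) = 3*(f*x) = 3*f*x)
J = 29 (J = -2561 + 2590 = 29)
J/s(52, -48) = 29/((3*52*(-48))) = 29/(-7488) = 29*(-1/7488) = -29/7488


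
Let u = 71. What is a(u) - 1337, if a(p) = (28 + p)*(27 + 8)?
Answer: 2128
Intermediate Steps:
a(p) = 980 + 35*p (a(p) = (28 + p)*35 = 980 + 35*p)
a(u) - 1337 = (980 + 35*71) - 1337 = (980 + 2485) - 1337 = 3465 - 1337 = 2128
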